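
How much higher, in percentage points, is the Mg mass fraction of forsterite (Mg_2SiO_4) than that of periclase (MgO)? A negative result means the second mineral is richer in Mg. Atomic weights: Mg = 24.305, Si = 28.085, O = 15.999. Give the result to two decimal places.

-25.75 percentage points

Mg in Mg_2SiO_4: molar mass 140.691 g/mol; 2×24.305 = 48.610 g → 34.55 wt%.
Mg in MgO: molar mass 40.304 g/mol; 1×24.305 = 24.305 g → 60.30 wt%.
Difference = 34.55 − 60.30 = -25.75 percentage points.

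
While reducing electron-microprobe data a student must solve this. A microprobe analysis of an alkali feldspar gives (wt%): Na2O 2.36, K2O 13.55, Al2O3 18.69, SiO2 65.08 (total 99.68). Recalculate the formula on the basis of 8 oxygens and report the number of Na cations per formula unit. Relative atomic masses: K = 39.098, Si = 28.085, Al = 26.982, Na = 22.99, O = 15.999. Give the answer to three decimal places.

0.210 Na apfu

Na2O: 2.36/61.979 = 0.03808 mol → 0.07616 mol Na, 0.03808 mol O.
K2O: 13.55/94.195 = 0.14385 mol → 0.28770 mol K, 0.14385 mol O.
Al2O3: 18.69/101.961 = 0.18331 mol → 0.36662 mol Al, 0.54993 mol O.
SiO2: 65.08/60.083 = 1.08317 mol → 1.08317 mol Si, 2.16634 mol O.
Total oxygen = 2.89820 mol. Normalization factor = 8/2.89820 = 2.76033.
Na per 8 O = 0.07616 × 2.76033 = 0.210.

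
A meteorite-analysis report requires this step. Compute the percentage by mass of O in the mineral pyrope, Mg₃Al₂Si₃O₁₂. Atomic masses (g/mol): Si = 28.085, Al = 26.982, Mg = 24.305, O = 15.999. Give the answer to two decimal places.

M(Mg₃Al₂Si₃O₁₂) = 403.122 g/mol.
O contributes 12 × 15.999 = 191.988 g per mole.
191.988/403.122 = 0.4763 → 47.63%.

47.63 wt%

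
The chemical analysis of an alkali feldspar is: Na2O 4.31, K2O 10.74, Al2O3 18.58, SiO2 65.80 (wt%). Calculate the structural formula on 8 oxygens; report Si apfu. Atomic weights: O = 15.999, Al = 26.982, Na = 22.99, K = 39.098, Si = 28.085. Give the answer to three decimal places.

3.000 Si apfu

Na2O (M=61.979): mol = 0.06954; Na = 0.13908, O = 0.06954.
K2O (M=94.195): mol = 0.11402; K = 0.22804, O = 0.11402.
Al2O3 (M=101.961): mol = 0.18223; Al = 0.36446, O = 0.54669.
SiO2 (M=60.083): mol = 1.09515; Si = 1.09515, O = 2.19030.
ΣO = 2.92055; factor = 8/ΣO = 2.73921.
Si apfu = 1.09515 × 2.73921 = 3.000.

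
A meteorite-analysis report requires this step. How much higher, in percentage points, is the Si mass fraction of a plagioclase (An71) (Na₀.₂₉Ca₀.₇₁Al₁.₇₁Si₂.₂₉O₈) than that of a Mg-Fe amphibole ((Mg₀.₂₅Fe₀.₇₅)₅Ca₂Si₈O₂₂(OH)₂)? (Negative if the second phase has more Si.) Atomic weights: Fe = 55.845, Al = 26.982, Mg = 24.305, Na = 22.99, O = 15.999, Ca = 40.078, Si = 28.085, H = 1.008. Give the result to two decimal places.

-0.63 percentage points

M(Na₀.₂₉Ca₀.₇₁Al₁.₇₁Si₂.₂₉O₈) = 273.568 g/mol, so wt% Si = 64.315/273.568 × 100 = 23.51%.
M((Mg₀.₂₅Fe₀.₇₅)₅Ca₂Si₈O₂₂(OH)₂) = 930.628 g/mol, so wt% Si = 224.680/930.628 × 100 = 24.14%.
23.51 − 24.14 = -0.63 pp.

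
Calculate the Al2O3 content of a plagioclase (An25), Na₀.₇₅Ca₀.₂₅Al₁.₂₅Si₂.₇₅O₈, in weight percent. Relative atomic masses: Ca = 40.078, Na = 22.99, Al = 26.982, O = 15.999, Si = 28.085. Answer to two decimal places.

23.94 wt%

Molar mass of Na₀.₇₅Ca₀.₂₅Al₁.₂₅Si₂.₇₅O₈ = 0.75*22.99 + 0.25*40.078 + 1.25*26.982 + 2.75*28.085 + 8*15.999 = 266.215 g/mol.
Each formula unit contains 1.25 Al, equivalent to 1.25/2 = 0.6250 mol Al2O3.
M(Al2O3) = 2×26.982 + 3×15.999 = 101.961 g/mol.
Mass of Al2O3 per formula unit = 0.6250 × 101.961 = 63.726 g.
Al2O3 wt% = 63.726 / 266.215 × 100 = 23.94%.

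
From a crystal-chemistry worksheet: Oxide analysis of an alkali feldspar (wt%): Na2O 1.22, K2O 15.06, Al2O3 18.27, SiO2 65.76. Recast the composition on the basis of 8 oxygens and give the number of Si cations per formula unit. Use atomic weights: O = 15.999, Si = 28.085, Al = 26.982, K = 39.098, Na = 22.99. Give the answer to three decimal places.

3.013 Si apfu

Na2O (M=61.979): mol = 0.01968; Na = 0.03936, O = 0.01968.
K2O (M=94.195): mol = 0.15988; K = 0.31976, O = 0.15988.
Al2O3 (M=101.961): mol = 0.17919; Al = 0.35838, O = 0.53757.
SiO2 (M=60.083): mol = 1.09449; Si = 1.09449, O = 2.18898.
ΣO = 2.90611; factor = 8/ΣO = 2.75282.
Si apfu = 1.09449 × 2.75282 = 3.013.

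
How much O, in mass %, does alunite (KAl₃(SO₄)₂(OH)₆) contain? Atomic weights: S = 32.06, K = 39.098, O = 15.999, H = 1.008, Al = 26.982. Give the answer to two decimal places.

M(KAl₃(SO₄)₂(OH)₆) = 414.198 g/mol.
O contributes 14 × 15.999 = 223.986 g per mole.
223.986/414.198 = 0.5408 → 54.08%.

54.08 mass %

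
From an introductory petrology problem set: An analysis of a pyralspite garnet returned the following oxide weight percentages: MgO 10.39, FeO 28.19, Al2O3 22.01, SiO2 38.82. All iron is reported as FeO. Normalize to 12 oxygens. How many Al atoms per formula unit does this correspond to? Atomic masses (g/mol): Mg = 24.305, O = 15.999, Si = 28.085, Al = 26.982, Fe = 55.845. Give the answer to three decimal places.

2.000 Al apfu

10.39 wt% MgO ÷ 40.304 g/mol = 0.25779 mol, giving 0.25779 Mg and 0.25779 O.
28.19 wt% FeO ÷ 71.844 g/mol = 0.39238 mol, giving 0.39238 Fe and 0.39238 O.
22.01 wt% Al2O3 ÷ 101.961 g/mol = 0.21587 mol, giving 0.43174 Al and 0.64761 O.
38.82 wt% SiO2 ÷ 60.083 g/mol = 0.64611 mol, giving 0.64611 Si and 1.29222 O.
Oxygen sums to 2.59000; scaling by 12/2.59000 = 4.63320 puts the formula on 12 O.
Al: 0.43174 × 4.63320 = 2.000 atoms per formula unit.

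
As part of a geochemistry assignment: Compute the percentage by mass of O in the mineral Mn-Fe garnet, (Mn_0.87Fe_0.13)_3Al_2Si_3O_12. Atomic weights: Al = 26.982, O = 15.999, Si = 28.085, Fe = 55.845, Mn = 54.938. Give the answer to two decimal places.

Formula mass = 2.61·54.938 + 0.39·55.845 + 2·26.982 + 3·28.085 + 12·15.999 = 495.375 g/mol, of which 191.988 g is O.
So O makes up 191.988/495.375 = 0.3876 of the mass, i.e. 38.76%.

38.76 wt%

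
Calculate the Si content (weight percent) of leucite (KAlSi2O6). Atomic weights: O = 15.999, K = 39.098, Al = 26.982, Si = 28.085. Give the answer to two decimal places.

Molar mass of KAlSi2O6: 1·39.098 + 1·26.982 + 2·28.085 + 6·15.999 = 218.244 g/mol.
Mass of Si per formula unit: 2 × 28.085 = 56.170 g.
Weight fraction Si = 56.170 / 218.244 = 0.2574.

25.74 weight percent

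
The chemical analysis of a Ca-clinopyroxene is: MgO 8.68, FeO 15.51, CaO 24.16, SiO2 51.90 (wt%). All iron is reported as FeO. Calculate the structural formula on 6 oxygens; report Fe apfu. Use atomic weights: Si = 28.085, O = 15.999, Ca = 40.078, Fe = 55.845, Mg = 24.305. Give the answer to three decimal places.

0.500 Fe apfu

MgO (M=40.304): mol = 0.21536; Mg = 0.21536, O = 0.21536.
FeO (M=71.844): mol = 0.21588; Fe = 0.21588, O = 0.21588.
CaO (M=56.077): mol = 0.43084; Ca = 0.43084, O = 0.43084.
SiO2 (M=60.083): mol = 0.86381; Si = 0.86381, O = 1.72762.
ΣO = 2.58970; factor = 6/ΣO = 2.31687.
Fe apfu = 0.21588 × 2.31687 = 0.500.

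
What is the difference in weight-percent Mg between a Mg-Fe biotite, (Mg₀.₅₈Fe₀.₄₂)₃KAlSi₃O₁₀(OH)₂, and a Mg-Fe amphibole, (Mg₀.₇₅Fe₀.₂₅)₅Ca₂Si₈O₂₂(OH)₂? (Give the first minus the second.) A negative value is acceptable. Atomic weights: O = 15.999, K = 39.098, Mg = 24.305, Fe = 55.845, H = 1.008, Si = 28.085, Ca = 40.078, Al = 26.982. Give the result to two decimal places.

-1.45 percentage points

M((Mg₀.₅₈Fe₀.₄₂)₃KAlSi₃O₁₀(OH)₂) = 456.994 g/mol, so wt% Mg = 42.291/456.994 × 100 = 9.25%.
M((Mg₀.₇₅Fe₀.₂₅)₅Ca₂Si₈O₂₂(OH)₂) = 851.778 g/mol, so wt% Mg = 91.144/851.778 × 100 = 10.70%.
9.25 − 10.70 = -1.45 pp.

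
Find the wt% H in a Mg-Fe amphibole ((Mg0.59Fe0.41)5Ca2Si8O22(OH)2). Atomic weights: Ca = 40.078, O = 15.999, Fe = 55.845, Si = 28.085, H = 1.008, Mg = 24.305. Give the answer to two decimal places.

Molar mass of (Mg0.59Fe0.41)5Ca2Si8O22(OH)2: 2.95*24.305 + 2.05*55.845 + 2*40.078 + 8*28.085 + 24*15.999 + 2*1.008 = 877.010 g/mol.
Mass of H per formula unit: 2 × 1.008 = 2.016 g.
Weight fraction H = 2.016 / 877.010 = 0.0023.

0.23 mass %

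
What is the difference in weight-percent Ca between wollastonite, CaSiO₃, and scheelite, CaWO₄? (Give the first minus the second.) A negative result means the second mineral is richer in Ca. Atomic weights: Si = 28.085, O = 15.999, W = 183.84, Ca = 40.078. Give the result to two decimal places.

M(CaSiO₃) = 116.160 g/mol, so wt% Ca = 40.078/116.160 × 100 = 34.50%.
M(CaWO₄) = 287.914 g/mol, so wt% Ca = 40.078/287.914 × 100 = 13.92%.
34.50 − 13.92 = 20.58 pp.

20.58 percentage points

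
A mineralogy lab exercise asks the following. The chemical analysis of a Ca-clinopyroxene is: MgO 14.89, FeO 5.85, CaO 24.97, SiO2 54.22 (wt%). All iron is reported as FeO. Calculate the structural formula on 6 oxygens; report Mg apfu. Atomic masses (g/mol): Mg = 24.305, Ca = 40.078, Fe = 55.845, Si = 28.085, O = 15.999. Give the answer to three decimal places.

MgO (M=40.304): mol = 0.36944; Mg = 0.36944, O = 0.36944.
FeO (M=71.844): mol = 0.08143; Fe = 0.08143, O = 0.08143.
CaO (M=56.077): mol = 0.44528; Ca = 0.44528, O = 0.44528.
SiO2 (M=60.083): mol = 0.90242; Si = 0.90242, O = 1.80484.
ΣO = 2.70099; factor = 6/ΣO = 2.22141.
Mg apfu = 0.36944 × 2.22141 = 0.821.

0.821 Mg apfu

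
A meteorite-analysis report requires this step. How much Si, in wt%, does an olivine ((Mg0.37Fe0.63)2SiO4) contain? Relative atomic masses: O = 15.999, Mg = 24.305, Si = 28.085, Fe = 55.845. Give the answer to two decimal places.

15.57 wt%

M((Mg0.37Fe0.63)2SiO4) = 180.431 g/mol.
Si contributes 1 × 28.085 = 28.085 g per mole.
28.085/180.431 = 0.1557 → 15.57%.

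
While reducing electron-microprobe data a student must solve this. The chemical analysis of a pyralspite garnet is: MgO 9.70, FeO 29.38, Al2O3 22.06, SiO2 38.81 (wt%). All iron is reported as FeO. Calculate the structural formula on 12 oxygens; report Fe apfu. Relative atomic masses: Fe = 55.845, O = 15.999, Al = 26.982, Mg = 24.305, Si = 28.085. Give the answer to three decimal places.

1.894 Fe apfu

MgO (M=40.304): mol = 0.24067; Mg = 0.24067, O = 0.24067.
FeO (M=71.844): mol = 0.40894; Fe = 0.40894, O = 0.40894.
Al2O3 (M=101.961): mol = 0.21636; Al = 0.43272, O = 0.64908.
SiO2 (M=60.083): mol = 0.64594; Si = 0.64594, O = 1.29188.
ΣO = 2.59057; factor = 12/ΣO = 4.63219.
Fe apfu = 0.40894 × 4.63219 = 1.894.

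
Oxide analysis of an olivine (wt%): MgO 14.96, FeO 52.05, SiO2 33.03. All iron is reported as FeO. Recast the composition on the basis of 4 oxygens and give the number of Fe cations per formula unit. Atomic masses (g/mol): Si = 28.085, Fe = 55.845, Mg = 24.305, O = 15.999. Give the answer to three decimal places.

14.96 wt% MgO ÷ 40.304 g/mol = 0.37118 mol, giving 0.37118 Mg and 0.37118 O.
52.05 wt% FeO ÷ 71.844 g/mol = 0.72449 mol, giving 0.72449 Fe and 0.72449 O.
33.03 wt% SiO2 ÷ 60.083 g/mol = 0.54974 mol, giving 0.54974 Si and 1.09948 O.
Oxygen sums to 2.19515; scaling by 4/2.19515 = 1.82220 puts the formula on 4 O.
Fe: 0.72449 × 1.82220 = 1.320 atoms per formula unit.

1.320 Fe apfu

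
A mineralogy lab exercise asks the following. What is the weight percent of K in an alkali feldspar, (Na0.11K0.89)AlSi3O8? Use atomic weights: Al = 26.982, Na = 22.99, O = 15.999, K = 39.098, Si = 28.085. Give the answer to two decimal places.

Formula mass = 0.11·22.99 + 0.89·39.098 + 1·26.982 + 3·28.085 + 8·15.999 = 276.555 g/mol, of which 34.797 g is K.
So K makes up 34.797/276.555 = 0.1258 of the mass, i.e. 12.58%.

12.58 wt%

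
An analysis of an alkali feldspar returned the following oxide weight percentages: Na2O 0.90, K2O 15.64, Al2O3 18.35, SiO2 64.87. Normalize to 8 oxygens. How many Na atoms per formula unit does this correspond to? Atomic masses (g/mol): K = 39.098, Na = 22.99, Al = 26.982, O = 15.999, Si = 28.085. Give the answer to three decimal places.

Na2O (M=61.979): mol = 0.01452; Na = 0.02904, O = 0.01452.
K2O (M=94.195): mol = 0.16604; K = 0.33208, O = 0.16604.
Al2O3 (M=101.961): mol = 0.17997; Al = 0.35994, O = 0.53991.
SiO2 (M=60.083): mol = 1.07967; Si = 1.07967, O = 2.15934.
ΣO = 2.87981; factor = 8/ΣO = 2.77796.
Na apfu = 0.02904 × 2.77796 = 0.081.

0.081 Na apfu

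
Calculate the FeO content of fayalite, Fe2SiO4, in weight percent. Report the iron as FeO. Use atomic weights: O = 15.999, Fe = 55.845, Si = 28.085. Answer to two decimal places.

M(Fe2SiO4) = 203.771 g/mol; M(FeO) = 71.844 g/mol.
Moles FeO per formula unit = 2 Fe ÷ 1 = 2.0000.
FeO fraction = (2.0000 × 71.844) / 203.771 = 143.688/203.771 = 0.7051.

70.51 wt%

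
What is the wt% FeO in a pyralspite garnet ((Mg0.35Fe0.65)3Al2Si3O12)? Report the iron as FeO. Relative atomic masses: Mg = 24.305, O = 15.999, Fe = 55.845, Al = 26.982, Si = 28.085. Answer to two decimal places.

30.15 wt%

M((Mg0.35Fe0.65)3Al2Si3O12) = 464.625 g/mol; M(FeO) = 71.844 g/mol.
Moles FeO per formula unit = 1.95 Fe ÷ 1 = 1.9500.
FeO fraction = (1.9500 × 71.844) / 464.625 = 140.096/464.625 = 0.3015.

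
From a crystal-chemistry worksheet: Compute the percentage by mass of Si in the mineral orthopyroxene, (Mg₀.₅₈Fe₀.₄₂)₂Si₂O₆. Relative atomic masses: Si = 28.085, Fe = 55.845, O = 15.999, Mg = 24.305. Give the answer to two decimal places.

24.72 mass %

M((Mg₀.₅₈Fe₀.₄₂)₂Si₂O₆) = 227.268 g/mol.
Si contributes 2 × 28.085 = 56.170 g per mole.
56.170/227.268 = 0.2472 → 24.72%.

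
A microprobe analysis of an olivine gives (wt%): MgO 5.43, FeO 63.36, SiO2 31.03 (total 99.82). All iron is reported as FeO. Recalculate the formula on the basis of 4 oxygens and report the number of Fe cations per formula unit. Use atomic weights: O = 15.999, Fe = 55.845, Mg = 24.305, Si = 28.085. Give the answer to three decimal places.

1.721 Fe apfu

MgO (M=40.304): mol = 0.13473; Mg = 0.13473, O = 0.13473.
FeO (M=71.844): mol = 0.88191; Fe = 0.88191, O = 0.88191.
SiO2 (M=60.083): mol = 0.51645; Si = 0.51645, O = 1.03290.
ΣO = 2.04954; factor = 4/ΣO = 1.95166.
Fe apfu = 0.88191 × 1.95166 = 1.721.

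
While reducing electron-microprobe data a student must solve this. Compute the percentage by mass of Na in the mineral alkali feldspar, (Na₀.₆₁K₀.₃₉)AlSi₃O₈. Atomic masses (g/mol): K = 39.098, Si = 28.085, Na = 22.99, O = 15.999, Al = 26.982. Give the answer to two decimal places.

M((Na₀.₆₁K₀.₃₉)AlSi₃O₈) = 268.501 g/mol.
Na contributes 0.61 × 22.99 = 14.024 g per mole.
14.024/268.501 = 0.0522 → 5.22%.

5.22 wt%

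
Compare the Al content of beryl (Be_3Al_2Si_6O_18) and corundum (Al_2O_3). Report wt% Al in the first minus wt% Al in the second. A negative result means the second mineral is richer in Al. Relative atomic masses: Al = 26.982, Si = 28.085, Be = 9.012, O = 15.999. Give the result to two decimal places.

-42.89 percentage points

Al in Be_3Al_2Si_6O_18: molar mass 537.492 g/mol; 2×26.982 = 53.964 g → 10.04 wt%.
Al in Al_2O_3: molar mass 101.961 g/mol; 2×26.982 = 53.964 g → 52.93 wt%.
Difference = 10.04 − 52.93 = -42.89 percentage points.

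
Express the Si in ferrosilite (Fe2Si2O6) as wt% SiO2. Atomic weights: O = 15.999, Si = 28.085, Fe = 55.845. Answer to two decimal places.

M(Fe2Si2O6) = 263.854 g/mol; M(SiO2) = 60.083 g/mol.
Moles SiO2 per formula unit = 2 Si ÷ 1 = 2.0000.
SiO2 fraction = (2.0000 × 60.083) / 263.854 = 120.166/263.854 = 0.4554.

45.54 wt%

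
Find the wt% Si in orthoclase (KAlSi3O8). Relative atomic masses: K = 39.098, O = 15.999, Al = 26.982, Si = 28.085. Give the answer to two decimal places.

Formula mass = 1×39.098 + 1×26.982 + 3×28.085 + 8×15.999 = 278.327 g/mol, of which 84.255 g is Si.
So Si makes up 84.255/278.327 = 0.3027 of the mass, i.e. 30.27%.

30.27 wt%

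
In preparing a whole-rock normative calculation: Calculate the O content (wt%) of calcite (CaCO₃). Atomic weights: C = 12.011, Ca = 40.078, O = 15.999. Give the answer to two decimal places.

47.96 wt%

M(CaCO₃) = 100.086 g/mol.
O contributes 3 × 15.999 = 47.997 g per mole.
47.997/100.086 = 0.4796 → 47.96%.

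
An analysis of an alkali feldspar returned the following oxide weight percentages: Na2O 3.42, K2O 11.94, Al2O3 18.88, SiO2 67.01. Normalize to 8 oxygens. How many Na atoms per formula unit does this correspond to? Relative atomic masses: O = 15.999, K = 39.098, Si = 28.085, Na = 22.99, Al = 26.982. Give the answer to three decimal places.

0.297 Na apfu

3.42 wt% Na2O ÷ 61.979 g/mol = 0.05518 mol, giving 0.11036 Na and 0.05518 O.
11.94 wt% K2O ÷ 94.195 g/mol = 0.12676 mol, giving 0.25352 K and 0.12676 O.
18.88 wt% Al2O3 ÷ 101.961 g/mol = 0.18517 mol, giving 0.37034 Al and 0.55551 O.
67.01 wt% SiO2 ÷ 60.083 g/mol = 1.11529 mol, giving 1.11529 Si and 2.23058 O.
Oxygen sums to 2.96803; scaling by 8/2.96803 = 2.69539 puts the formula on 8 O.
Na: 0.11036 × 2.69539 = 0.297 atoms per formula unit.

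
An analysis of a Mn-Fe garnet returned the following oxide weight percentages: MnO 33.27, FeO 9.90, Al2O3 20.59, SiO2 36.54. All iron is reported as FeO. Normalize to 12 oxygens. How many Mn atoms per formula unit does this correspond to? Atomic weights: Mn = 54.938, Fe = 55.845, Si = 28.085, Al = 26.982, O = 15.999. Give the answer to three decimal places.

2.317 Mn apfu

33.27 wt% MnO ÷ 70.937 g/mol = 0.46901 mol, giving 0.46901 Mn and 0.46901 O.
9.90 wt% FeO ÷ 71.844 g/mol = 0.13780 mol, giving 0.13780 Fe and 0.13780 O.
20.59 wt% Al2O3 ÷ 101.961 g/mol = 0.20194 mol, giving 0.40388 Al and 0.60582 O.
36.54 wt% SiO2 ÷ 60.083 g/mol = 0.60816 mol, giving 0.60816 Si and 1.21632 O.
Oxygen sums to 2.42895; scaling by 12/2.42895 = 4.94041 puts the formula on 12 O.
Mn: 0.46901 × 4.94041 = 2.317 atoms per formula unit.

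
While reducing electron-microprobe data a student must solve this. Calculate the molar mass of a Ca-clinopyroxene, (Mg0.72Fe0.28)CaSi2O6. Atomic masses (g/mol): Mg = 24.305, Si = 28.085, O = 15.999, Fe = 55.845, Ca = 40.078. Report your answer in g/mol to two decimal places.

225.38 g/mol

The formula mass is the sum 0.72·24.305 + 0.28·55.845 + 1·40.078 + 2·28.085 + 6·15.999.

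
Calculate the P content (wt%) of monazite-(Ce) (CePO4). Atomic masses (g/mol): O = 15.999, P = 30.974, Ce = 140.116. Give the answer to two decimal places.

Formula mass = 1·140.116 + 1·30.974 + 4·15.999 = 235.086 g/mol, of which 30.974 g is P.
So P makes up 30.974/235.086 = 0.1318 of the mass, i.e. 13.18%.

13.18 wt%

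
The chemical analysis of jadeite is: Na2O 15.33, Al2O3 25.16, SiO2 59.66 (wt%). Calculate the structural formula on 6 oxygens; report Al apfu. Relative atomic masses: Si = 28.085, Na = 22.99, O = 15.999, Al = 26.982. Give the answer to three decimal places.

Na2O (M=61.979): mol = 0.24734; Na = 0.49468, O = 0.24734.
Al2O3 (M=101.961): mol = 0.24676; Al = 0.49352, O = 0.74028.
SiO2 (M=60.083): mol = 0.99296; Si = 0.99296, O = 1.98592.
ΣO = 2.97354; factor = 6/ΣO = 2.01780.
Al apfu = 0.49352 × 2.01780 = 0.996.

0.996 Al apfu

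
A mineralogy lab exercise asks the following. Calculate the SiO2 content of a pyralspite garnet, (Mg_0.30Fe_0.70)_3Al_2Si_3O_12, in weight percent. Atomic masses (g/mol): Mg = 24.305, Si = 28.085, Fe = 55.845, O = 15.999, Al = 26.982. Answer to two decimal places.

38.40 wt%

M((Mg_0.30Fe_0.70)_3Al_2Si_3O_12) = 469.356 g/mol; M(SiO2) = 60.083 g/mol.
Moles SiO2 per formula unit = 3 Si ÷ 1 = 3.0000.
SiO2 fraction = (3.0000 × 60.083) / 469.356 = 180.249/469.356 = 0.3840.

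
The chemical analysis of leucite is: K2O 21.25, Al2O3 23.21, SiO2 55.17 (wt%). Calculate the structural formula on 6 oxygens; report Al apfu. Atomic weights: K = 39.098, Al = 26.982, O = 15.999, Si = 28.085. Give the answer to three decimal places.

K2O (M=94.195): mol = 0.22560; K = 0.45120, O = 0.22560.
Al2O3 (M=101.961): mol = 0.22764; Al = 0.45528, O = 0.68292.
SiO2 (M=60.083): mol = 0.91823; Si = 0.91823, O = 1.83646.
ΣO = 2.74498; factor = 6/ΣO = 2.18581.
Al apfu = 0.45528 × 2.18581 = 0.995.

0.995 Al apfu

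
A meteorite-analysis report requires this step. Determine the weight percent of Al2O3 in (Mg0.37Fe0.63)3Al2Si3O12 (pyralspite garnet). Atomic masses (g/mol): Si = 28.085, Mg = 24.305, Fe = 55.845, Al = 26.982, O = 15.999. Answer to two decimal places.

22.03 wt%

Formula mass = 462.733 g/mol.
2 Al → 1.0000 mol Al2O3 per formula unit; M(Al2O3) = 101.961, so Al2O3 mass = 101.961 g.
101.961/462.733 × 100 = 22.03 wt%.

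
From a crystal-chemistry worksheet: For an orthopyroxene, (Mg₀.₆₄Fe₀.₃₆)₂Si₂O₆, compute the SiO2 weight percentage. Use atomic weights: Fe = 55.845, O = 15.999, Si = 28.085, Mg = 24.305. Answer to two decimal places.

53.77 wt%

Formula mass = 223.483 g/mol.
2 Si → 2.0000 mol SiO2 per formula unit; M(SiO2) = 60.083, so SiO2 mass = 120.166 g.
120.166/223.483 × 100 = 53.77 wt%.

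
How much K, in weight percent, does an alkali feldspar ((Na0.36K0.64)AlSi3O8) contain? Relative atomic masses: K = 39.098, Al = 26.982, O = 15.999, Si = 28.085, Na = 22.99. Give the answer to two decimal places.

9.18 weight percent

Formula mass = 0.36·22.99 + 0.64·39.098 + 1·26.982 + 3·28.085 + 8·15.999 = 272.528 g/mol, of which 25.023 g is K.
So K makes up 25.023/272.528 = 0.0918 of the mass, i.e. 9.18%.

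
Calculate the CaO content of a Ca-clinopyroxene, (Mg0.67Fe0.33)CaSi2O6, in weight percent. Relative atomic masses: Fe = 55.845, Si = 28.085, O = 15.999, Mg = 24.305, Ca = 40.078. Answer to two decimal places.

Molar mass of (Mg0.67Fe0.33)CaSi2O6 = 0.67·24.305 + 0.33·55.845 + 1·40.078 + 2·28.085 + 6·15.999 = 226.955 g/mol.
Each formula unit contains 1 Ca, equivalent to 1/1 = 1.0000 mol CaO.
M(CaO) = 1×40.078 + 1×15.999 = 56.077 g/mol.
Mass of CaO per formula unit = 1.0000 × 56.077 = 56.077 g.
CaO wt% = 56.077 / 226.955 × 100 = 24.71%.

24.71 wt%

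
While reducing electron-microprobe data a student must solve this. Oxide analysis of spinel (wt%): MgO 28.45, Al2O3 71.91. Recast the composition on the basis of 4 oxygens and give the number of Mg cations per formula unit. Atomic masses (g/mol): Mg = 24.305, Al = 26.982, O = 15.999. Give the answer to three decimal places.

MgO: 28.45/40.304 = 0.70589 mol → 0.70589 mol Mg, 0.70589 mol O.
Al2O3: 71.91/101.961 = 0.70527 mol → 1.41054 mol Al, 2.11581 mol O.
Total oxygen = 2.82170 mol. Normalization factor = 4/2.82170 = 1.41759.
Mg per 4 O = 0.70589 × 1.41759 = 1.001.

1.001 Mg apfu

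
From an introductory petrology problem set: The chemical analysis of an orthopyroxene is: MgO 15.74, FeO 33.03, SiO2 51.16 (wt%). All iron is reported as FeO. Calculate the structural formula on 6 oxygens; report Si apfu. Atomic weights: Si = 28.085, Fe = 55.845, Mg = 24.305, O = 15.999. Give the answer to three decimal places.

2.001 Si apfu

MgO (M=40.304): mol = 0.39053; Mg = 0.39053, O = 0.39053.
FeO (M=71.844): mol = 0.45975; Fe = 0.45975, O = 0.45975.
SiO2 (M=60.083): mol = 0.85149; Si = 0.85149, O = 1.70298.
ΣO = 2.55326; factor = 6/ΣO = 2.34994.
Si apfu = 0.85149 × 2.34994 = 2.001.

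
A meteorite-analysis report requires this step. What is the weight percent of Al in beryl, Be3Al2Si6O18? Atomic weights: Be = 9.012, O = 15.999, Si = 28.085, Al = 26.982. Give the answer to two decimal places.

10.04 mass %

M(Be3Al2Si6O18) = 537.492 g/mol.
Al contributes 2 × 26.982 = 53.964 g per mole.
53.964/537.492 = 0.1004 → 10.04%.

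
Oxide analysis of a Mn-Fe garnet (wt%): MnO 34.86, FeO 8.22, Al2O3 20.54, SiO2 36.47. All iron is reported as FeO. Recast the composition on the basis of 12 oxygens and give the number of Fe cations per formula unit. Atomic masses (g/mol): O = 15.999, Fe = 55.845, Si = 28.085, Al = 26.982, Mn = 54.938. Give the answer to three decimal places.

0.566 Fe apfu

MnO (M=70.937): mol = 0.49142; Mn = 0.49142, O = 0.49142.
FeO (M=71.844): mol = 0.11441; Fe = 0.11441, O = 0.11441.
Al2O3 (M=101.961): mol = 0.20145; Al = 0.40290, O = 0.60435.
SiO2 (M=60.083): mol = 0.60699; Si = 0.60699, O = 1.21398.
ΣO = 2.42416; factor = 12/ΣO = 4.95017.
Fe apfu = 0.11441 × 4.95017 = 0.566.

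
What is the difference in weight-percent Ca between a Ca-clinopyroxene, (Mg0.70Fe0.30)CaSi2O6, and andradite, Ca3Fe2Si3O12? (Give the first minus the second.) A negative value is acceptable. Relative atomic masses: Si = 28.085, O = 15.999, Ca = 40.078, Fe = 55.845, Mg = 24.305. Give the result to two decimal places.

-5.93 percentage points

Ca in (Mg0.70Fe0.30)CaSi2O6: molar mass 226.009 g/mol; 1×40.078 = 40.078 g → 17.73 wt%.
Ca in Ca3Fe2Si3O12: molar mass 508.167 g/mol; 3×40.078 = 120.234 g → 23.66 wt%.
Difference = 17.73 − 23.66 = -5.93 percentage points.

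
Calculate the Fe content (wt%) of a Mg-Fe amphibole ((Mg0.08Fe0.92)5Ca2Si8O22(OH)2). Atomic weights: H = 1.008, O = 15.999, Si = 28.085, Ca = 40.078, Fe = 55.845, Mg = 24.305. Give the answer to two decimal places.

Molar mass of (Mg0.08Fe0.92)5Ca2Si8O22(OH)2: 0.40·24.305 + 4.60·55.845 + 2·40.078 + 8·28.085 + 24·15.999 + 2·1.008 = 957.437 g/mol.
Mass of Fe per formula unit: 4.60 × 55.845 = 256.887 g.
Weight fraction Fe = 256.887 / 957.437 = 0.2683.

26.83 wt%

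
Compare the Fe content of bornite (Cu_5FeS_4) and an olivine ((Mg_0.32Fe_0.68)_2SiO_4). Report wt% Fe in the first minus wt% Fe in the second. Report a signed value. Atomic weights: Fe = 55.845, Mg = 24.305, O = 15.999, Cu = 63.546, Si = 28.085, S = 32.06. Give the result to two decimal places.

-30.24 percentage points

M(Cu_5FeS_4) = 501.815 g/mol, so wt% Fe = 55.845/501.815 × 100 = 11.13%.
M((Mg_0.32Fe_0.68)_2SiO_4) = 183.585 g/mol, so wt% Fe = 75.949/183.585 × 100 = 41.37%.
11.13 − 41.37 = -30.24 pp.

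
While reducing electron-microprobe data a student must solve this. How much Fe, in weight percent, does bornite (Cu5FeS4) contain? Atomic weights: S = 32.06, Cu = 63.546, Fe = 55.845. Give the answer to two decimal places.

11.13 weight percent

Formula mass = 5*63.546 + 1*55.845 + 4*32.06 = 501.815 g/mol, of which 55.845 g is Fe.
So Fe makes up 55.845/501.815 = 0.1113 of the mass, i.e. 11.13%.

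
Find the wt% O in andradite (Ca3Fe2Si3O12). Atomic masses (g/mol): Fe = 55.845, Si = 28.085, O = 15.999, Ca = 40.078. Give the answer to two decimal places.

37.78 mass %

M(Ca3Fe2Si3O12) = 508.167 g/mol.
O contributes 12 × 15.999 = 191.988 g per mole.
191.988/508.167 = 0.3778 → 37.78%.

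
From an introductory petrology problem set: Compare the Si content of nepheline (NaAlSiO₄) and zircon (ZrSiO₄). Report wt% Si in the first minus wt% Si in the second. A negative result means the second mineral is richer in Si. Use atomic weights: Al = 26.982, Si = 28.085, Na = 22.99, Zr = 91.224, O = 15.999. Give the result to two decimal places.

Si in NaAlSiO₄: molar mass 142.053 g/mol; 1×28.085 = 28.085 g → 19.77 wt%.
Si in ZrSiO₄: molar mass 183.305 g/mol; 1×28.085 = 28.085 g → 15.32 wt%.
Difference = 19.77 − 15.32 = 4.45 percentage points.

4.45 percentage points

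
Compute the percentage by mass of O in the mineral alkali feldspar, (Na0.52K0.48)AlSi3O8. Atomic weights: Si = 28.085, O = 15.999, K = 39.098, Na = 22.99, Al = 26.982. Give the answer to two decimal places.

47.41 wt%

Formula mass = 0.52×22.99 + 0.48×39.098 + 1×26.982 + 3×28.085 + 8×15.999 = 269.951 g/mol, of which 127.992 g is O.
So O makes up 127.992/269.951 = 0.4741 of the mass, i.e. 47.41%.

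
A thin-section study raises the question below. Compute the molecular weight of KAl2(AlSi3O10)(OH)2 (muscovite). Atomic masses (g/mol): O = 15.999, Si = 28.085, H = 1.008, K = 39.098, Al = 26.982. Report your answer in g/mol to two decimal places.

The formula mass is the sum 1×39.098 + 3×26.982 + 3×28.085 + 12×15.999 + 2×1.008.

398.30 g/mol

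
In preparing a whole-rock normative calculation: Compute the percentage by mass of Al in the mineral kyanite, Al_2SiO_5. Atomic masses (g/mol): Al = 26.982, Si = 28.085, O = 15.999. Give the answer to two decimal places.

33.30 mass %

Formula mass = 2*26.982 + 1*28.085 + 5*15.999 = 162.044 g/mol, of which 53.964 g is Al.
So Al makes up 53.964/162.044 = 0.3330 of the mass, i.e. 33.30%.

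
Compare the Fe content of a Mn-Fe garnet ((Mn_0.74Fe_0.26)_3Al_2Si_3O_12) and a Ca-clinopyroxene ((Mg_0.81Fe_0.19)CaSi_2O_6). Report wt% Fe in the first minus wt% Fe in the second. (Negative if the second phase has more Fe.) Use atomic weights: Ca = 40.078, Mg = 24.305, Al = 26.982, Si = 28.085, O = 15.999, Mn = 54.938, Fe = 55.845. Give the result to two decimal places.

First mineral: 43.559 g Fe in 495.728 g formula = 8.79 wt% Fe.
Second mineral: 10.611 g Fe in 222.540 g formula = 4.77 wt% Fe.
8.79% − 4.77% gives a difference of 4.02 percentage points.

4.02 percentage points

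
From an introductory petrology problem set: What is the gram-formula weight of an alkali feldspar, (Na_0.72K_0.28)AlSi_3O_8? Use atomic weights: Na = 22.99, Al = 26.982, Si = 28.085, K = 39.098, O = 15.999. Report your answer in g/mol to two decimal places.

Na: 0.72 × 22.99 = 16.5528
K: 0.28 × 39.098 = 10.9474
Al: 1 × 26.982 = 26.9820
Si: 3 × 28.085 = 84.2550
O: 8 × 15.999 = 127.9920
Summing the contributions gives the formula mass.

266.73 g/mol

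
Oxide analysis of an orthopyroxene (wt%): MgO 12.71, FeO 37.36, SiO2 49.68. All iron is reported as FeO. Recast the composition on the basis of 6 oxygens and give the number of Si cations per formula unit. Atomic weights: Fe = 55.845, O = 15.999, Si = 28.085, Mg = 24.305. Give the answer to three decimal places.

1.993 Si apfu

12.71 wt% MgO ÷ 40.304 g/mol = 0.31535 mol, giving 0.31535 Mg and 0.31535 O.
37.36 wt% FeO ÷ 71.844 g/mol = 0.52002 mol, giving 0.52002 Fe and 0.52002 O.
49.68 wt% SiO2 ÷ 60.083 g/mol = 0.82686 mol, giving 0.82686 Si and 1.65372 O.
Oxygen sums to 2.48909; scaling by 6/2.48909 = 2.41052 puts the formula on 6 O.
Si: 0.82686 × 2.41052 = 1.993 atoms per formula unit.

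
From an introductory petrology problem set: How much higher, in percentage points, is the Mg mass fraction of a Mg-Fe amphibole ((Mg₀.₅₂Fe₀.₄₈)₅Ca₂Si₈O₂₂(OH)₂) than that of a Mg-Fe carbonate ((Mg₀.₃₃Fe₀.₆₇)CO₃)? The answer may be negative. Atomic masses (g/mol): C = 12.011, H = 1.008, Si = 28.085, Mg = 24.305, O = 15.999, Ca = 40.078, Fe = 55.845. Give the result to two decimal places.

-0.49 percentage points

M((Mg₀.₅₂Fe₀.₄₈)₅Ca₂Si₈O₂₂(OH)₂) = 888.049 g/mol, so wt% Mg = 63.193/888.049 × 100 = 7.12%.
M((Mg₀.₃₃Fe₀.₆₇)CO₃) = 105.445 g/mol, so wt% Mg = 8.021/105.445 × 100 = 7.61%.
7.12 − 7.61 = -0.49 pp.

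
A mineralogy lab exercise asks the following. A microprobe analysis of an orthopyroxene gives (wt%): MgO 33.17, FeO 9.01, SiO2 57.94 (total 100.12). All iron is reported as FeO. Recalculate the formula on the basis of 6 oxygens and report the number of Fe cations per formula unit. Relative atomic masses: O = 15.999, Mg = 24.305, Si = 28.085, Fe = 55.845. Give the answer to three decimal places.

0.262 Fe apfu

33.17 wt% MgO ÷ 40.304 g/mol = 0.82300 mol, giving 0.82300 Mg and 0.82300 O.
9.01 wt% FeO ÷ 71.844 g/mol = 0.12541 mol, giving 0.12541 Fe and 0.12541 O.
57.94 wt% SiO2 ÷ 60.083 g/mol = 0.96433 mol, giving 0.96433 Si and 1.92866 O.
Oxygen sums to 2.87707; scaling by 6/2.87707 = 2.08545 puts the formula on 6 O.
Fe: 0.12541 × 2.08545 = 0.262 atoms per formula unit.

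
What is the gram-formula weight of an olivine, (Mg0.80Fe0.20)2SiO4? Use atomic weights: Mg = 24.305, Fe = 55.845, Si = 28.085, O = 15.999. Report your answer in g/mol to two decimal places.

153.31 g/mol

M = 1.60×24.305 + 0.40×55.845 + 1×28.085 + 4×15.999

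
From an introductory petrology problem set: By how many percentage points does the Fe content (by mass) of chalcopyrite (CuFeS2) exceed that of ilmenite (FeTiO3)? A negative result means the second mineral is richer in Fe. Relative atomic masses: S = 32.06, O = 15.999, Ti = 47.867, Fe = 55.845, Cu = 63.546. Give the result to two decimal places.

Fe in CuFeS2: molar mass 183.511 g/mol; 1×55.845 = 55.845 g → 30.43 wt%.
Fe in FeTiO3: molar mass 151.709 g/mol; 1×55.845 = 55.845 g → 36.81 wt%.
Difference = 30.43 − 36.81 = -6.38 percentage points.

-6.38 percentage points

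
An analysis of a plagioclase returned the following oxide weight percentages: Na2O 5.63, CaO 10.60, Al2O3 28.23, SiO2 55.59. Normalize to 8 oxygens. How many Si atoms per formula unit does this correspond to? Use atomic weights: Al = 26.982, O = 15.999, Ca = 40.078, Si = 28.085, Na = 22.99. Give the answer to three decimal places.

2.500 Si apfu

5.63 wt% Na2O ÷ 61.979 g/mol = 0.09084 mol, giving 0.18168 Na and 0.09084 O.
10.60 wt% CaO ÷ 56.077 g/mol = 0.18903 mol, giving 0.18903 Ca and 0.18903 O.
28.23 wt% Al2O3 ÷ 101.961 g/mol = 0.27687 mol, giving 0.55374 Al and 0.83061 O.
55.59 wt% SiO2 ÷ 60.083 g/mol = 0.92522 mol, giving 0.92522 Si and 1.85044 O.
Oxygen sums to 2.96092; scaling by 8/2.96092 = 2.70186 puts the formula on 8 O.
Si: 0.92522 × 2.70186 = 2.500 atoms per formula unit.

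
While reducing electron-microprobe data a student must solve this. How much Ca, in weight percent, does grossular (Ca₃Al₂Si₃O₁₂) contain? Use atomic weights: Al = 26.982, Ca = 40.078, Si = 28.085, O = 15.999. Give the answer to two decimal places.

Formula mass = 3×40.078 + 2×26.982 + 3×28.085 + 12×15.999 = 450.441 g/mol, of which 120.234 g is Ca.
So Ca makes up 120.234/450.441 = 0.2669 of the mass, i.e. 26.69%.

26.69 weight percent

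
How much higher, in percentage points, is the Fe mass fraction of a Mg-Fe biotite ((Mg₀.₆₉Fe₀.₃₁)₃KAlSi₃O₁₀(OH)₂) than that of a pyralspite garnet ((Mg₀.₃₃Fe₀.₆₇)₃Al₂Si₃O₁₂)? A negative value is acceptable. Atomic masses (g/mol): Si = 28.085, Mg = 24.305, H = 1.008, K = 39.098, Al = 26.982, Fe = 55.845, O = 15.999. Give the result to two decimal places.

-12.43 percentage points

M((Mg₀.₆₉Fe₀.₃₁)₃KAlSi₃O₁₀(OH)₂) = 446.586 g/mol, so wt% Fe = 51.936/446.586 × 100 = 11.63%.
M((Mg₀.₃₃Fe₀.₆₇)₃Al₂Si₃O₁₂) = 466.517 g/mol, so wt% Fe = 112.248/466.517 × 100 = 24.06%.
11.63 − 24.06 = -12.43 pp.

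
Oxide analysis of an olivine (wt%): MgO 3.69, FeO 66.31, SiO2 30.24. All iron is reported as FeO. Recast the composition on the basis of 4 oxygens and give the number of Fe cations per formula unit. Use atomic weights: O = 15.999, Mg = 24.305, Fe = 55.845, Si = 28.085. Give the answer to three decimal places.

3.69 wt% MgO ÷ 40.304 g/mol = 0.09155 mol, giving 0.09155 Mg and 0.09155 O.
66.31 wt% FeO ÷ 71.844 g/mol = 0.92297 mol, giving 0.92297 Fe and 0.92297 O.
30.24 wt% SiO2 ÷ 60.083 g/mol = 0.50330 mol, giving 0.50330 Si and 1.00660 O.
Oxygen sums to 2.02112; scaling by 4/2.02112 = 1.97910 puts the formula on 4 O.
Fe: 0.92297 × 1.97910 = 1.827 atoms per formula unit.

1.827 Fe apfu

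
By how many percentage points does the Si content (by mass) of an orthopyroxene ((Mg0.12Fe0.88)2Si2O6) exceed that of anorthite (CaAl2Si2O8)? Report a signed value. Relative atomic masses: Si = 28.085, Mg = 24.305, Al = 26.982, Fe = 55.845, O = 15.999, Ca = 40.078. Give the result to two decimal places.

M((Mg0.12Fe0.88)2Si2O6) = 256.284 g/mol, so wt% Si = 56.170/256.284 × 100 = 21.92%.
M(CaAl2Si2O8) = 278.204 g/mol, so wt% Si = 56.170/278.204 × 100 = 20.19%.
21.92 − 20.19 = 1.73 pp.

1.73 percentage points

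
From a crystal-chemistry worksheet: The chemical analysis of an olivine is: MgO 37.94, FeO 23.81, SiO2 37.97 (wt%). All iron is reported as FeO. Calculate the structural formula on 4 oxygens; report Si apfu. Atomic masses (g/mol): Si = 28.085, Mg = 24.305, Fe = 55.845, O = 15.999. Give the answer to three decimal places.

37.94 wt% MgO ÷ 40.304 g/mol = 0.94135 mol, giving 0.94135 Mg and 0.94135 O.
23.81 wt% FeO ÷ 71.844 g/mol = 0.33141 mol, giving 0.33141 Fe and 0.33141 O.
37.97 wt% SiO2 ÷ 60.083 g/mol = 0.63196 mol, giving 0.63196 Si and 1.26392 O.
Oxygen sums to 2.53668; scaling by 4/2.53668 = 1.57686 puts the formula on 4 O.
Si: 0.63196 × 1.57686 = 0.997 atoms per formula unit.

0.997 Si apfu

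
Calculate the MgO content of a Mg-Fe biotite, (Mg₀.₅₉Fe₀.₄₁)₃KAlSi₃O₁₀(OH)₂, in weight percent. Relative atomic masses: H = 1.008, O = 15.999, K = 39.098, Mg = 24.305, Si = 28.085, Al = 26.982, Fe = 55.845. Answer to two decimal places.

15.64 wt%

Molar mass of (Mg₀.₅₉Fe₀.₄₁)₃KAlSi₃O₁₀(OH)₂ = 1.77·24.305 + 1.23·55.845 + 1·39.098 + 1·26.982 + 3·28.085 + 12·15.999 + 2·1.008 = 456.048 g/mol.
Each formula unit contains 1.77 Mg, equivalent to 1.77/1 = 1.7700 mol MgO.
M(MgO) = 1×24.305 + 1×15.999 = 40.304 g/mol.
Mass of MgO per formula unit = 1.7700 × 40.304 = 71.338 g.
MgO wt% = 71.338 / 456.048 × 100 = 15.64%.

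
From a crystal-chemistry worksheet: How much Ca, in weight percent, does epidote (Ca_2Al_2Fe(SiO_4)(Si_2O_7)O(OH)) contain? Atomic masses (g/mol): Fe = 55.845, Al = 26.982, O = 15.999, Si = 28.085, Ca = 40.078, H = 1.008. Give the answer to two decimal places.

16.59 weight percent

Molar mass of Ca_2Al_2Fe(SiO_4)(Si_2O_7)O(OH): 2×40.078 + 2×26.982 + 1×55.845 + 3×28.085 + 13×15.999 + 1×1.008 = 483.215 g/mol.
Mass of Ca per formula unit: 2 × 40.078 = 80.156 g.
Weight fraction Ca = 80.156 / 483.215 = 0.1659.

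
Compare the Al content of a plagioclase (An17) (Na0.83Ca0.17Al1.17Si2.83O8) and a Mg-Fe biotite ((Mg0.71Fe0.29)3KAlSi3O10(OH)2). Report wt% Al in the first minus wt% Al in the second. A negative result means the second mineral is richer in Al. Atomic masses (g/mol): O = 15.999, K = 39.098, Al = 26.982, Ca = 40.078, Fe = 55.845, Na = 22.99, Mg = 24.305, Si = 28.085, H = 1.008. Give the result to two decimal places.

Al in Na0.83Ca0.17Al1.17Si2.83O8: molar mass 264.936 g/mol; 1.17×26.982 = 31.569 g → 11.92 wt%.
Al in (Mg0.71Fe0.29)3KAlSi3O10(OH)2: molar mass 444.694 g/mol; 1×26.982 = 26.982 g → 6.07 wt%.
Difference = 11.92 − 6.07 = 5.85 percentage points.

5.85 percentage points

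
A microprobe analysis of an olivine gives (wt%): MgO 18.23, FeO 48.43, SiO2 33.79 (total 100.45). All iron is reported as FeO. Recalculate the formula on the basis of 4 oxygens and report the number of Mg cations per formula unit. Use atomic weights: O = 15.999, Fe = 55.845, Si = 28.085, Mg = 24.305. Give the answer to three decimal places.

MgO (M=40.304): mol = 0.45231; Mg = 0.45231, O = 0.45231.
FeO (M=71.844): mol = 0.67410; Fe = 0.67410, O = 0.67410.
SiO2 (M=60.083): mol = 0.56239; Si = 0.56239, O = 1.12478.
ΣO = 2.25119; factor = 4/ΣO = 1.77684.
Mg apfu = 0.45231 × 1.77684 = 0.804.

0.804 Mg apfu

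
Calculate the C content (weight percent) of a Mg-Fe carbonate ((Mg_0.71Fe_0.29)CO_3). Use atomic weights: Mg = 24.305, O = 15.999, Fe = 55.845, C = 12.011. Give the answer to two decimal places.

12.85 weight percent

Formula mass = 0.71*24.305 + 0.29*55.845 + 1*12.011 + 3*15.999 = 93.460 g/mol, of which 12.011 g is C.
So C makes up 12.011/93.460 = 0.1285 of the mass, i.e. 12.85%.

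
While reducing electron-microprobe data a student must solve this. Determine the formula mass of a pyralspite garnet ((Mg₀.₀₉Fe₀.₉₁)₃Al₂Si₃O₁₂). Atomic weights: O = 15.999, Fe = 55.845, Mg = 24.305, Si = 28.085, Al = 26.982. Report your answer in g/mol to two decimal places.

489.23 g/mol

M = 0.27*24.305 + 2.73*55.845 + 2*26.982 + 3*28.085 + 12*15.999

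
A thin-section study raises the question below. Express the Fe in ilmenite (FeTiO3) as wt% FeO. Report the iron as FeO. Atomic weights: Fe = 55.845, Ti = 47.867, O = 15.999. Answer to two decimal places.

47.36 wt%

Formula mass = 151.709 g/mol.
1 Fe → 1.0000 mol FeO per formula unit; M(FeO) = 71.844, so FeO mass = 71.844 g.
71.844/151.709 × 100 = 47.36 wt%.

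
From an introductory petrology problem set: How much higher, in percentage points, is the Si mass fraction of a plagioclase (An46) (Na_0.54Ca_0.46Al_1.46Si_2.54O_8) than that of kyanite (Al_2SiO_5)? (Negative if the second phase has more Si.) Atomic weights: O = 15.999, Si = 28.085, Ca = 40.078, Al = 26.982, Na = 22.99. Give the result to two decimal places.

M(Na_0.54Ca_0.46Al_1.46Si_2.54O_8) = 269.572 g/mol, so wt% Si = 71.336/269.572 × 100 = 26.46%.
M(Al_2SiO_5) = 162.044 g/mol, so wt% Si = 28.085/162.044 × 100 = 17.33%.
26.46 − 17.33 = 9.13 pp.

9.13 percentage points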